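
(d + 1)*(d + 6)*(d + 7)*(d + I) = d^4 + 14*d^3 + I*d^3 + 55*d^2 + 14*I*d^2 + 42*d + 55*I*d + 42*I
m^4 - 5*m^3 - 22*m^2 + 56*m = m*(m - 7)*(m - 2)*(m + 4)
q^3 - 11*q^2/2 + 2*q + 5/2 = (q - 5)*(q - 1)*(q + 1/2)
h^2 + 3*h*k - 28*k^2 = (h - 4*k)*(h + 7*k)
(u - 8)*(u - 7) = u^2 - 15*u + 56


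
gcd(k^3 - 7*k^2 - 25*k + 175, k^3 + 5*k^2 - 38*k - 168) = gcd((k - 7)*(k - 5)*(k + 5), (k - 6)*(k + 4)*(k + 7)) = 1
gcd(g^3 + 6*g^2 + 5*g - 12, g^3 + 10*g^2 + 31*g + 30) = g + 3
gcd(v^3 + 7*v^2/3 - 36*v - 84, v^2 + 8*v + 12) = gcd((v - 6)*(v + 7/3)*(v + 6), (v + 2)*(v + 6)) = v + 6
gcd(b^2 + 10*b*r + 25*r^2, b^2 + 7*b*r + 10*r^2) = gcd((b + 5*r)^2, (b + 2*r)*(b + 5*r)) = b + 5*r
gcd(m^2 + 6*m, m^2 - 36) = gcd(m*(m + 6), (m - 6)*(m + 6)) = m + 6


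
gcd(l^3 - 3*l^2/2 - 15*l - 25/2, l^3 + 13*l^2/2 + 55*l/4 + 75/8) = l + 5/2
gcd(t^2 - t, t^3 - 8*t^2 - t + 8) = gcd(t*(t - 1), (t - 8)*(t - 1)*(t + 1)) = t - 1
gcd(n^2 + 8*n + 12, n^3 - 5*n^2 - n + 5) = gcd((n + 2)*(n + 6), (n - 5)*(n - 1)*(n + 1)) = 1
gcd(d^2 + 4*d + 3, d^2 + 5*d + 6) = d + 3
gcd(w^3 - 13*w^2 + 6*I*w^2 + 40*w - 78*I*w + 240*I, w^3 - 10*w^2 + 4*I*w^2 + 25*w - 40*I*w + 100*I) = w - 5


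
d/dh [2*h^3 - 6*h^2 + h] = 6*h^2 - 12*h + 1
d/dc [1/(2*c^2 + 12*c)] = (-c - 3)/(c^2*(c + 6)^2)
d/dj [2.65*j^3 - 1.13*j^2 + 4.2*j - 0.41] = 7.95*j^2 - 2.26*j + 4.2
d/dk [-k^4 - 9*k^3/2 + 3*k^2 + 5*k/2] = -4*k^3 - 27*k^2/2 + 6*k + 5/2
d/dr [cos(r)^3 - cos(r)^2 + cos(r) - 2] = (-3*cos(r)^2 + 2*cos(r) - 1)*sin(r)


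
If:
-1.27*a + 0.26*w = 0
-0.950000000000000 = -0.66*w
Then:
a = 0.29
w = 1.44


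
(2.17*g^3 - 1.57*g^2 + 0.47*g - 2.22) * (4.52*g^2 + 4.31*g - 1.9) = 9.8084*g^5 + 2.2563*g^4 - 8.7653*g^3 - 5.0257*g^2 - 10.4612*g + 4.218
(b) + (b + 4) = 2*b + 4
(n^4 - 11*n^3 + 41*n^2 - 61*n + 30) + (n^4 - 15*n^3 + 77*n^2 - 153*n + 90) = 2*n^4 - 26*n^3 + 118*n^2 - 214*n + 120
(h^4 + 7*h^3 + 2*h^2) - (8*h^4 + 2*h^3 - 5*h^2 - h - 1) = -7*h^4 + 5*h^3 + 7*h^2 + h + 1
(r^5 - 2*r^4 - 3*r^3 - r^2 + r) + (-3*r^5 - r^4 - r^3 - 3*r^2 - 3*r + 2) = -2*r^5 - 3*r^4 - 4*r^3 - 4*r^2 - 2*r + 2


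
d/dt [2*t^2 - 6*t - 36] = 4*t - 6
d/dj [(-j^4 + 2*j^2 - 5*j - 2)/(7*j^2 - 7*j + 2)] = (-14*j^5 + 21*j^4 - 8*j^3 + 21*j^2 + 36*j - 24)/(49*j^4 - 98*j^3 + 77*j^2 - 28*j + 4)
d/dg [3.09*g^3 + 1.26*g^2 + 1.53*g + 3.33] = 9.27*g^2 + 2.52*g + 1.53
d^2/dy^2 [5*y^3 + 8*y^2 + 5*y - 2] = 30*y + 16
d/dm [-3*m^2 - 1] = -6*m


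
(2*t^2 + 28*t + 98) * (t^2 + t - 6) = 2*t^4 + 30*t^3 + 114*t^2 - 70*t - 588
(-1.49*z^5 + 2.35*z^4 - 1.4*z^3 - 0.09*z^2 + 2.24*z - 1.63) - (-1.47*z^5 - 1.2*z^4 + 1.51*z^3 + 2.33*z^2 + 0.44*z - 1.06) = -0.02*z^5 + 3.55*z^4 - 2.91*z^3 - 2.42*z^2 + 1.8*z - 0.57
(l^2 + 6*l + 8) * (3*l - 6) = 3*l^3 + 12*l^2 - 12*l - 48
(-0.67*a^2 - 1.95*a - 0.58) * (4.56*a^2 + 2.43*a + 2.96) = -3.0552*a^4 - 10.5201*a^3 - 9.3665*a^2 - 7.1814*a - 1.7168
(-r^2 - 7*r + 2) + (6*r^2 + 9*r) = 5*r^2 + 2*r + 2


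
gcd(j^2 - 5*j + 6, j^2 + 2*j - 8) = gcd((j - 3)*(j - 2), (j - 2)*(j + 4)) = j - 2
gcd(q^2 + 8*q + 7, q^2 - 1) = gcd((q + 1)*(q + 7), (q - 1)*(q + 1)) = q + 1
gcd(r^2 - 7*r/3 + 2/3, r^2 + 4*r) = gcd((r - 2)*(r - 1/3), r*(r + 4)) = 1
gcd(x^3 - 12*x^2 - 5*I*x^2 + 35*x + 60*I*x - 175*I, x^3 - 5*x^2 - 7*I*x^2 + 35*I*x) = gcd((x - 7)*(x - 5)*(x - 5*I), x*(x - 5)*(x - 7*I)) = x - 5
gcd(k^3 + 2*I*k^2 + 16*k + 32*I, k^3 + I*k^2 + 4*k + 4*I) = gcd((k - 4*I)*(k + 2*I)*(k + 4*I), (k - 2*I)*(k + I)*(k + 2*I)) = k + 2*I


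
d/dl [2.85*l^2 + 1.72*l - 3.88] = 5.7*l + 1.72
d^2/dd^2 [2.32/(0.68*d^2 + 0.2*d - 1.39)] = (-2.145536*d^2 - 0.63104*d + 2.32*(1.36*d + 0.2)*(2.72*d + 0.4) + 4.385728)/(0.68*d^2 + 0.2*d - 1.39)^3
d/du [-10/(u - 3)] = 10/(u - 3)^2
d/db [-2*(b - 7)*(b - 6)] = 26 - 4*b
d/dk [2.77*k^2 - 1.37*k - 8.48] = 5.54*k - 1.37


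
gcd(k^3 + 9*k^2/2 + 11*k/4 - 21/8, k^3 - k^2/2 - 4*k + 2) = k - 1/2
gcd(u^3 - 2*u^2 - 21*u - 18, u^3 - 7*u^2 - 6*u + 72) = u^2 - 3*u - 18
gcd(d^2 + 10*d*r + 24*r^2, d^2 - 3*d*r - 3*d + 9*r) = 1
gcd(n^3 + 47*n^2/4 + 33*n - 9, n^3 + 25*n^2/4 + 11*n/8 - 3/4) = n^2 + 23*n/4 - 3/2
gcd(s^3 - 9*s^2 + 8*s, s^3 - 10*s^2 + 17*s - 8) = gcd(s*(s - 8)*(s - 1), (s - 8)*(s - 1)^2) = s^2 - 9*s + 8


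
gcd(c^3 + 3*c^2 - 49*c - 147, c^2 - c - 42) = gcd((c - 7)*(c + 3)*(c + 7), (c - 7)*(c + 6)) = c - 7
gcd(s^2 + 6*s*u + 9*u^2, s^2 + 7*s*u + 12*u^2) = s + 3*u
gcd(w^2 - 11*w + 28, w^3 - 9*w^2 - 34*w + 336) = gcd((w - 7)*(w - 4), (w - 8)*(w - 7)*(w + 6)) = w - 7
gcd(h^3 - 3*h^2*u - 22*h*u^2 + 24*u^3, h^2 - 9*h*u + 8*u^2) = -h + u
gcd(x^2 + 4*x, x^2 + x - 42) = 1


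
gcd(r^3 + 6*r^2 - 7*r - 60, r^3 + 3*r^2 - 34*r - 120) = r^2 + 9*r + 20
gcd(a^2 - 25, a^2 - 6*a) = 1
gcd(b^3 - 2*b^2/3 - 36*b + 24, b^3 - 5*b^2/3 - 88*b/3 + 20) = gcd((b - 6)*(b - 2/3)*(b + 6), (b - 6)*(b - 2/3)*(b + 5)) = b^2 - 20*b/3 + 4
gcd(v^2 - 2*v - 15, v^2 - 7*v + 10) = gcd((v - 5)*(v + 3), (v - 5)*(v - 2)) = v - 5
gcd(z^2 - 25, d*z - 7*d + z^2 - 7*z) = 1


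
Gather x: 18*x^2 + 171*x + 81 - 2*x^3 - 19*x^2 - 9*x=-2*x^3 - x^2 + 162*x + 81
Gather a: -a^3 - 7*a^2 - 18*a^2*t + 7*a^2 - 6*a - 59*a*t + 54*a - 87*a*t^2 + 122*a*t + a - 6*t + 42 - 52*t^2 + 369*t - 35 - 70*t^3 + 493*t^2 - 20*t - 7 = -a^3 - 18*a^2*t + a*(-87*t^2 + 63*t + 49) - 70*t^3 + 441*t^2 + 343*t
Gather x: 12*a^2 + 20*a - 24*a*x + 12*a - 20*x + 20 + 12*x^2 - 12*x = 12*a^2 + 32*a + 12*x^2 + x*(-24*a - 32) + 20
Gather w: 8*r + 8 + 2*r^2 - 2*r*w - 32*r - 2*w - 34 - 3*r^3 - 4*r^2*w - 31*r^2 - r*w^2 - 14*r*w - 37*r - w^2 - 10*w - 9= -3*r^3 - 29*r^2 - 61*r + w^2*(-r - 1) + w*(-4*r^2 - 16*r - 12) - 35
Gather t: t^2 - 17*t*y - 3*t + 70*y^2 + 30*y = t^2 + t*(-17*y - 3) + 70*y^2 + 30*y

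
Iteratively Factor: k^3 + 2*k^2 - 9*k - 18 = (k - 3)*(k^2 + 5*k + 6) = (k - 3)*(k + 3)*(k + 2)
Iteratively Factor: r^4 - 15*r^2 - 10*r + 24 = (r + 3)*(r^3 - 3*r^2 - 6*r + 8) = (r + 2)*(r + 3)*(r^2 - 5*r + 4) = (r - 4)*(r + 2)*(r + 3)*(r - 1)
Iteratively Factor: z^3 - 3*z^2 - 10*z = (z)*(z^2 - 3*z - 10) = z*(z - 5)*(z + 2)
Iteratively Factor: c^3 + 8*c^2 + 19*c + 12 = (c + 4)*(c^2 + 4*c + 3) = (c + 1)*(c + 4)*(c + 3)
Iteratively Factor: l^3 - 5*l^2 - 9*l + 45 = (l + 3)*(l^2 - 8*l + 15) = (l - 5)*(l + 3)*(l - 3)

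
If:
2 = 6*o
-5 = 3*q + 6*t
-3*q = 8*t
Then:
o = 1/3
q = -20/3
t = 5/2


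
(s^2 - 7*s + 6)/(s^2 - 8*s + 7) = (s - 6)/(s - 7)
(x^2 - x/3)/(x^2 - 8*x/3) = (3*x - 1)/(3*x - 8)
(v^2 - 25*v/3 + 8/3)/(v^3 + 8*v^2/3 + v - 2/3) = (v - 8)/(v^2 + 3*v + 2)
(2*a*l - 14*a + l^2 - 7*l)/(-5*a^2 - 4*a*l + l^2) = (-2*a*l + 14*a - l^2 + 7*l)/(5*a^2 + 4*a*l - l^2)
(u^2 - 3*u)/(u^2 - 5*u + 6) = u/(u - 2)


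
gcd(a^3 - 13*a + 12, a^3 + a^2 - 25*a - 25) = 1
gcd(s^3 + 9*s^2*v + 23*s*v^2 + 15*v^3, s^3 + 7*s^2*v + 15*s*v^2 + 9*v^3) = s^2 + 4*s*v + 3*v^2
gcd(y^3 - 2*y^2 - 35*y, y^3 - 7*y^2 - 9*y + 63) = y - 7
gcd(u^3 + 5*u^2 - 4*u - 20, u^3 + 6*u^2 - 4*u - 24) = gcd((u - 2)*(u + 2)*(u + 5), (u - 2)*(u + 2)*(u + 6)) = u^2 - 4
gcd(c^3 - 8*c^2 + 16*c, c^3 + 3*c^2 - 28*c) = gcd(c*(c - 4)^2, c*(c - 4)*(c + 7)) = c^2 - 4*c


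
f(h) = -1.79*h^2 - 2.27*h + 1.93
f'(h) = -3.58*h - 2.27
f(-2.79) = -5.67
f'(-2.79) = 7.72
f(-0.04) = 2.02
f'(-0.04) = -2.13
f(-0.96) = 2.46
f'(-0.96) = 1.17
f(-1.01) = 2.40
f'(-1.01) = 1.35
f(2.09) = -10.63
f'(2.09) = -9.75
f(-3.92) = -16.68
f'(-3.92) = 11.76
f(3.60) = -29.44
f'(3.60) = -15.16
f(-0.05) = 2.04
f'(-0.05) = -2.09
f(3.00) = -20.99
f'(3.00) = -13.01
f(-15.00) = -366.77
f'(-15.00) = 51.43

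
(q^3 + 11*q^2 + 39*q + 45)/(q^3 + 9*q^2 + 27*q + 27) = (q + 5)/(q + 3)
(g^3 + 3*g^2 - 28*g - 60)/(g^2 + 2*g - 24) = (g^2 - 3*g - 10)/(g - 4)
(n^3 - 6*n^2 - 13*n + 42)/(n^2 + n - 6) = n - 7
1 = 1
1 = 1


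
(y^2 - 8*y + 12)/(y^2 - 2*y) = (y - 6)/y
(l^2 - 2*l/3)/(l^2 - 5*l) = (l - 2/3)/(l - 5)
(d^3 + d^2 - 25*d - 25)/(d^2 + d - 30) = (d^2 + 6*d + 5)/(d + 6)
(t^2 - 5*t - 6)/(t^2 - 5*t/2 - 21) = 2*(t + 1)/(2*t + 7)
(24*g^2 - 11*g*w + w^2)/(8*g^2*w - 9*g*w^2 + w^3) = (-3*g + w)/(w*(-g + w))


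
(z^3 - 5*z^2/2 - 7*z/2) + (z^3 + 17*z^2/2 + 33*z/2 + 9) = 2*z^3 + 6*z^2 + 13*z + 9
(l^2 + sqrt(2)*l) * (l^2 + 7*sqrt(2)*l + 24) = l^4 + 8*sqrt(2)*l^3 + 38*l^2 + 24*sqrt(2)*l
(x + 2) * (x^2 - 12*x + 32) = x^3 - 10*x^2 + 8*x + 64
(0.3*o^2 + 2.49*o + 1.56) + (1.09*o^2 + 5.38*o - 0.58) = 1.39*o^2 + 7.87*o + 0.98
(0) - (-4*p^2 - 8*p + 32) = 4*p^2 + 8*p - 32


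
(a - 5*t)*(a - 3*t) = a^2 - 8*a*t + 15*t^2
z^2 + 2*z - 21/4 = (z - 3/2)*(z + 7/2)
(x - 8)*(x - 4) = x^2 - 12*x + 32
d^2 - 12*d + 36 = (d - 6)^2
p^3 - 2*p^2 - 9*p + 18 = (p - 3)*(p - 2)*(p + 3)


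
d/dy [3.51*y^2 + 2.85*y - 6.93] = 7.02*y + 2.85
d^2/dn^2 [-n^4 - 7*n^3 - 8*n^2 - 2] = -12*n^2 - 42*n - 16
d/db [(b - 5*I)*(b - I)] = 2*b - 6*I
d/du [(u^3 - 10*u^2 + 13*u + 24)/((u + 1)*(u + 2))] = (u^2 + 4*u - 46)/(u^2 + 4*u + 4)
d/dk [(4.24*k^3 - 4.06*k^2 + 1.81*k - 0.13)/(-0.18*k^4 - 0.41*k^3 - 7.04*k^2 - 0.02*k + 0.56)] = (0.7632*k^6 - 1.4616*k^5 - 30.5368*k^4 + 1.221*k^3 + 19.7869*k^2 - 6.3776*k + 1.011)/(0.0324*k^8 + 0.1476*k^7 + 2.7025*k^6 + 5.78*k^5 + 49.3764*k^4 - 0.1776*k^3 - 7.8844*k^2 - 0.0224*k + 0.3136)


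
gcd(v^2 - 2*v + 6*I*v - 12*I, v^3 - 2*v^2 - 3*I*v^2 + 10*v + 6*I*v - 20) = v - 2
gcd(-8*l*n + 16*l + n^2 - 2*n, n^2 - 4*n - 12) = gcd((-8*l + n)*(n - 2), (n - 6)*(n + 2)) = 1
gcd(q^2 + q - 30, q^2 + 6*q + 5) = 1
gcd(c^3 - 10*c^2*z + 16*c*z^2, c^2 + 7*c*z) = c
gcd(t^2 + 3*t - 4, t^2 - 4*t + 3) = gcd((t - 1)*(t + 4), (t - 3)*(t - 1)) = t - 1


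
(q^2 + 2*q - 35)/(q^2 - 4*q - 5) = (q + 7)/(q + 1)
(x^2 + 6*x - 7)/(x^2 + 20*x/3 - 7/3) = 3*(x - 1)/(3*x - 1)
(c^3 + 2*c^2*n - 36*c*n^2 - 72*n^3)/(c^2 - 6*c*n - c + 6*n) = (c^2 + 8*c*n + 12*n^2)/(c - 1)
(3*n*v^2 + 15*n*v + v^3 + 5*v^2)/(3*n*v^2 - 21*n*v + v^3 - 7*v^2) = (v + 5)/(v - 7)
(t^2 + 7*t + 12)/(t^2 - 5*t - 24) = (t + 4)/(t - 8)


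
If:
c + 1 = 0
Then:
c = -1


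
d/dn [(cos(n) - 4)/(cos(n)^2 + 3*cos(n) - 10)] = (cos(n)^2 - 8*cos(n) - 2)*sin(n)/(cos(n)^2 + 3*cos(n) - 10)^2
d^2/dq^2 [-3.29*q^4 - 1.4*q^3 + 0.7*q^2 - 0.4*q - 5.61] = -39.48*q^2 - 8.4*q + 1.4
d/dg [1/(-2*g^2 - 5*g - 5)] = (4*g + 5)/(2*g^2 + 5*g + 5)^2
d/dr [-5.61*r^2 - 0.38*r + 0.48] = -11.22*r - 0.38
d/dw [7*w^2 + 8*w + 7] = 14*w + 8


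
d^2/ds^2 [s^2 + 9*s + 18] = 2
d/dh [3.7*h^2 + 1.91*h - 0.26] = 7.4*h + 1.91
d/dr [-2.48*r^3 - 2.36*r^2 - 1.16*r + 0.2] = -7.44*r^2 - 4.72*r - 1.16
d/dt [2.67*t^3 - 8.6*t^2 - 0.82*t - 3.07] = 8.01*t^2 - 17.2*t - 0.82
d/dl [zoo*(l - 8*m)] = zoo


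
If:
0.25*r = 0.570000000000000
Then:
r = 2.28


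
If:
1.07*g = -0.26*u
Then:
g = -0.242990654205607*u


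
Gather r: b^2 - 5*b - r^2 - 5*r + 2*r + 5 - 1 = b^2 - 5*b - r^2 - 3*r + 4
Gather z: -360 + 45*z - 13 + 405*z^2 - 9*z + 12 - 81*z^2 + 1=324*z^2 + 36*z - 360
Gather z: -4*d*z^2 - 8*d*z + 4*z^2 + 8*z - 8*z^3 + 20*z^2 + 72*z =-8*z^3 + z^2*(24 - 4*d) + z*(80 - 8*d)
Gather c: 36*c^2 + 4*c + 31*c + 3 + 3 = 36*c^2 + 35*c + 6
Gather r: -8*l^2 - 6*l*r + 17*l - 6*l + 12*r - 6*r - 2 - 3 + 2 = -8*l^2 + 11*l + r*(6 - 6*l) - 3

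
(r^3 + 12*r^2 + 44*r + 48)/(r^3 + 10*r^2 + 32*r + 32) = (r + 6)/(r + 4)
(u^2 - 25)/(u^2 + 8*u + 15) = (u - 5)/(u + 3)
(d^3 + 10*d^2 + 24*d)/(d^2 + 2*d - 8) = d*(d + 6)/(d - 2)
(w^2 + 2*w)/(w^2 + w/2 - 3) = 2*w/(2*w - 3)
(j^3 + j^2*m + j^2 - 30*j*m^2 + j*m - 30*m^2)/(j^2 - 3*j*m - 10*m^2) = (j^2 + 6*j*m + j + 6*m)/(j + 2*m)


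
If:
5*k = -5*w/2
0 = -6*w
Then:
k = 0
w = 0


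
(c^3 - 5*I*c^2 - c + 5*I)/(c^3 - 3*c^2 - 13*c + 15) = (c^2 + c*(1 - 5*I) - 5*I)/(c^2 - 2*c - 15)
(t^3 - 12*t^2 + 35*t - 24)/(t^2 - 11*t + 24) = t - 1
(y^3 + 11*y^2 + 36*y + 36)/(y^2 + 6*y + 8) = (y^2 + 9*y + 18)/(y + 4)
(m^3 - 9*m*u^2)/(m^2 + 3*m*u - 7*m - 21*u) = m*(m - 3*u)/(m - 7)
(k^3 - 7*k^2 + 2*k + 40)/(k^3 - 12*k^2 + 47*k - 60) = (k + 2)/(k - 3)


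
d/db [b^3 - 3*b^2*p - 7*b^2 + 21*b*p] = 3*b^2 - 6*b*p - 14*b + 21*p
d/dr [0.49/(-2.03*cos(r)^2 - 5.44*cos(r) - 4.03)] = -(1.9894*cos(r) + 2.6656)*sin(r)/(2.03*cos(r)^2 + 5.44*cos(r) + 4.03)^2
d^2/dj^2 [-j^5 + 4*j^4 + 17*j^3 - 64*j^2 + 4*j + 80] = -20*j^3 + 48*j^2 + 102*j - 128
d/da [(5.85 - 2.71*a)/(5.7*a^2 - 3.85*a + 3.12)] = (15.447*a^2 - 66.69*a + 14.0673)/(32.49*a^4 - 43.89*a^3 + 50.3905*a^2 - 24.024*a + 9.7344)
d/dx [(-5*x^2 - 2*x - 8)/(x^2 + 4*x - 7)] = 2*(-9*x^2 + 43*x + 23)/(x^4 + 8*x^3 + 2*x^2 - 56*x + 49)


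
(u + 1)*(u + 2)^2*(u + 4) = u^4 + 9*u^3 + 28*u^2 + 36*u + 16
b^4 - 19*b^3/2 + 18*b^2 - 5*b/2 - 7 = (b - 7)*(b - 2)*(b - 1)*(b + 1/2)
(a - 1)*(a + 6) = a^2 + 5*a - 6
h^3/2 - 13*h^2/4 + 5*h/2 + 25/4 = (h/2 + 1/2)*(h - 5)*(h - 5/2)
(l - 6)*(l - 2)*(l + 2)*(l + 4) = l^4 - 2*l^3 - 28*l^2 + 8*l + 96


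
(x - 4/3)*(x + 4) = x^2 + 8*x/3 - 16/3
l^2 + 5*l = l*(l + 5)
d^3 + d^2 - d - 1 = (d - 1)*(d + 1)^2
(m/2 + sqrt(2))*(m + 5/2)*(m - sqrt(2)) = m^3/2 + sqrt(2)*m^2/2 + 5*m^2/4 - 2*m + 5*sqrt(2)*m/4 - 5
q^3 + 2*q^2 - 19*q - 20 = (q - 4)*(q + 1)*(q + 5)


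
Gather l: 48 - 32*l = 48 - 32*l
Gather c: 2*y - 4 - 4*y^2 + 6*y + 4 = -4*y^2 + 8*y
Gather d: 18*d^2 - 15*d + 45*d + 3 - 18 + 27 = 18*d^2 + 30*d + 12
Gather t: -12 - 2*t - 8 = -2*t - 20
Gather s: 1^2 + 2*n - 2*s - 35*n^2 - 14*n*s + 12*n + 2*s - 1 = -35*n^2 - 14*n*s + 14*n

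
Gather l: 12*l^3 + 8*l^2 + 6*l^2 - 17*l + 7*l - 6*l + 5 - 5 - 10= 12*l^3 + 14*l^2 - 16*l - 10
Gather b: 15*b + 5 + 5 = 15*b + 10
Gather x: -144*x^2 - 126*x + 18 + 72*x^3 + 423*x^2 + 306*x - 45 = 72*x^3 + 279*x^2 + 180*x - 27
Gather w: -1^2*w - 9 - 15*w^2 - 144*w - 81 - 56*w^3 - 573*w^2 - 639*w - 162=-56*w^3 - 588*w^2 - 784*w - 252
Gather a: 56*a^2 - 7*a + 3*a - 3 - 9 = 56*a^2 - 4*a - 12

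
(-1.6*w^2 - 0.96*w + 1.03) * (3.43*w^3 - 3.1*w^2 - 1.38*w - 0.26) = -5.488*w^5 + 1.6672*w^4 + 8.7169*w^3 - 1.4522*w^2 - 1.1718*w - 0.2678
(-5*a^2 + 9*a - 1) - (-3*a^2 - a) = -2*a^2 + 10*a - 1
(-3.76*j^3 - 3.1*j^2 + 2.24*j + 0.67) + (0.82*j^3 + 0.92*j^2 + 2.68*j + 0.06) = -2.94*j^3 - 2.18*j^2 + 4.92*j + 0.73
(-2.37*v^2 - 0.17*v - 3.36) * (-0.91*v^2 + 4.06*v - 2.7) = 2.1567*v^4 - 9.4675*v^3 + 8.7664*v^2 - 13.1826*v + 9.072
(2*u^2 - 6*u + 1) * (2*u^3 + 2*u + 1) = 4*u^5 - 12*u^4 + 6*u^3 - 10*u^2 - 4*u + 1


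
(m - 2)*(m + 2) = m^2 - 4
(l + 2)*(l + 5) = l^2 + 7*l + 10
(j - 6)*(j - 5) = j^2 - 11*j + 30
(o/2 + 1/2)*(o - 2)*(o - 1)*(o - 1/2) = o^4/2 - 5*o^3/4 + 5*o/4 - 1/2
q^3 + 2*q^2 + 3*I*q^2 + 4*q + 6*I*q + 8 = (q + 2)*(q - I)*(q + 4*I)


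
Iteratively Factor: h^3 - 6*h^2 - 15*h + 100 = (h + 4)*(h^2 - 10*h + 25) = (h - 5)*(h + 4)*(h - 5)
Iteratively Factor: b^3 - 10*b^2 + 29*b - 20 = (b - 4)*(b^2 - 6*b + 5) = (b - 5)*(b - 4)*(b - 1)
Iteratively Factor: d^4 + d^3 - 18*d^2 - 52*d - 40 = (d + 2)*(d^3 - d^2 - 16*d - 20) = (d - 5)*(d + 2)*(d^2 + 4*d + 4) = (d - 5)*(d + 2)^2*(d + 2)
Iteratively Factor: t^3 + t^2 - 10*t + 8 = (t + 4)*(t^2 - 3*t + 2) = (t - 1)*(t + 4)*(t - 2)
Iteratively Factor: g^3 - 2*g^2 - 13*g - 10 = (g + 1)*(g^2 - 3*g - 10) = (g - 5)*(g + 1)*(g + 2)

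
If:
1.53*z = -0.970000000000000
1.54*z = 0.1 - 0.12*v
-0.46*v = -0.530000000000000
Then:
No Solution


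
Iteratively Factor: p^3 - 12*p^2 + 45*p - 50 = (p - 5)*(p^2 - 7*p + 10) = (p - 5)*(p - 2)*(p - 5)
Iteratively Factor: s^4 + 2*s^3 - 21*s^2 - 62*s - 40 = (s + 1)*(s^3 + s^2 - 22*s - 40) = (s + 1)*(s + 2)*(s^2 - s - 20) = (s + 1)*(s + 2)*(s + 4)*(s - 5)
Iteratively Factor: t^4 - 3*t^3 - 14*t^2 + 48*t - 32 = (t - 1)*(t^3 - 2*t^2 - 16*t + 32) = (t - 4)*(t - 1)*(t^2 + 2*t - 8) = (t - 4)*(t - 1)*(t + 4)*(t - 2)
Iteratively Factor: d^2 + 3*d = (d)*(d + 3)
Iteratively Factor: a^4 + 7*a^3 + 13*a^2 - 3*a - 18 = (a + 3)*(a^3 + 4*a^2 + a - 6) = (a + 2)*(a + 3)*(a^2 + 2*a - 3) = (a - 1)*(a + 2)*(a + 3)*(a + 3)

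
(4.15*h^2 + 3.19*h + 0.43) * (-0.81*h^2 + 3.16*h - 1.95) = -3.3615*h^4 + 10.5301*h^3 + 1.6396*h^2 - 4.8617*h - 0.8385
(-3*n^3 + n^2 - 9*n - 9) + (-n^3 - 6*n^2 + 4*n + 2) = -4*n^3 - 5*n^2 - 5*n - 7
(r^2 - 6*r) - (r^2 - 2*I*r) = -6*r + 2*I*r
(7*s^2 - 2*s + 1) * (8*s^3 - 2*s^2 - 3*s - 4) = 56*s^5 - 30*s^4 - 9*s^3 - 24*s^2 + 5*s - 4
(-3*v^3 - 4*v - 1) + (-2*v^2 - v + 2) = -3*v^3 - 2*v^2 - 5*v + 1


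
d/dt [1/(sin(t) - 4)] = -cos(t)/(sin(t) - 4)^2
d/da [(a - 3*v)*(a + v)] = 2*a - 2*v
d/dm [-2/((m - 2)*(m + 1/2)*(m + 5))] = 4*(6*m^2 + 14*m - 17)/(4*m^6 + 28*m^5 - 19*m^4 - 278*m^3 + 149*m^2 + 340*m + 100)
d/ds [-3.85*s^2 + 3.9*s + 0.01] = 3.9 - 7.7*s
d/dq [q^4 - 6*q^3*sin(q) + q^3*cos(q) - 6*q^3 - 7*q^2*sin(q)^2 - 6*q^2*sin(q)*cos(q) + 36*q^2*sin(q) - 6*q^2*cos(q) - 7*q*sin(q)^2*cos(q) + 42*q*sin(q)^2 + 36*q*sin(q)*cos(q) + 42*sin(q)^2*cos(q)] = -q^3*sin(q) - 6*q^3*cos(q) + 4*q^3 - 12*q^2*sin(q) - 7*q^2*sin(2*q) + 39*q^2*cos(q) - 6*q^2*cos(2*q) - 18*q^2 + 295*q*sin(q)/4 + 36*q*sin(2*q) - 21*q*sin(3*q)/4 - 12*q*cos(q) + 43*q*cos(2*q) - 7*q - 21*sin(q)/2 + 18*sin(2*q) + 63*sin(3*q)/2 - 7*cos(q)/4 - 21*cos(2*q) + 7*cos(3*q)/4 + 21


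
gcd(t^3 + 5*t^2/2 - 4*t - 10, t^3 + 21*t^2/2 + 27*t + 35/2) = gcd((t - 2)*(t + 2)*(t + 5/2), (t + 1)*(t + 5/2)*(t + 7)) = t + 5/2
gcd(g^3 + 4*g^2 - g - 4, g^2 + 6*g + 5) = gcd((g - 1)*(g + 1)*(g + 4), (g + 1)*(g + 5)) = g + 1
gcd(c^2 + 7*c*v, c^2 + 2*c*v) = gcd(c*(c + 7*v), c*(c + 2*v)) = c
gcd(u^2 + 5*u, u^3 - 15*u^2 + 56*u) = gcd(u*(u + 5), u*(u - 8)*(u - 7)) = u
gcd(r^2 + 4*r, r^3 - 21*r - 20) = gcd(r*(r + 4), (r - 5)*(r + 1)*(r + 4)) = r + 4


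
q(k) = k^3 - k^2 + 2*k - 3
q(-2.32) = -25.51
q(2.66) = 14.07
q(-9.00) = -831.00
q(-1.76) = -15.07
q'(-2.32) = 22.79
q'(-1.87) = 16.23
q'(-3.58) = 47.61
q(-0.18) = -3.40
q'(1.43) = 5.27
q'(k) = 3*k^2 - 2*k + 2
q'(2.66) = 17.91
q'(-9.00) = 263.00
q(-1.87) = -16.78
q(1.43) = 0.74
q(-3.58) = -68.86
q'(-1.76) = 14.81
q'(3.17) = 25.81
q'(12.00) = 410.00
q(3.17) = 25.15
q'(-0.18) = 2.46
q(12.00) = 1605.00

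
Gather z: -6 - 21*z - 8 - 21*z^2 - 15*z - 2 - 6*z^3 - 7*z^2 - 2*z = -6*z^3 - 28*z^2 - 38*z - 16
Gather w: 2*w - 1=2*w - 1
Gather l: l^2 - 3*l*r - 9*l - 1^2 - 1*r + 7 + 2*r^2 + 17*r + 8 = l^2 + l*(-3*r - 9) + 2*r^2 + 16*r + 14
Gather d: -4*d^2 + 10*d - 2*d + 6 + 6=-4*d^2 + 8*d + 12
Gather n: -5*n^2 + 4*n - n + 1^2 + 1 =-5*n^2 + 3*n + 2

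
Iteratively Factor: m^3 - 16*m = (m + 4)*(m^2 - 4*m) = (m - 4)*(m + 4)*(m)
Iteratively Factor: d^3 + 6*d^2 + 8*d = (d)*(d^2 + 6*d + 8) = d*(d + 4)*(d + 2)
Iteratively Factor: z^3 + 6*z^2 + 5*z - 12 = (z - 1)*(z^2 + 7*z + 12) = (z - 1)*(z + 4)*(z + 3)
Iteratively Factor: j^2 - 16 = (j - 4)*(j + 4)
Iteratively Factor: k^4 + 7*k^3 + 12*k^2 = (k + 3)*(k^3 + 4*k^2) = (k + 3)*(k + 4)*(k^2) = k*(k + 3)*(k + 4)*(k)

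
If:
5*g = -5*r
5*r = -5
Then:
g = 1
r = -1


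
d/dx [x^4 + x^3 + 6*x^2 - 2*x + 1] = 4*x^3 + 3*x^2 + 12*x - 2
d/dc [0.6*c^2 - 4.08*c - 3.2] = 1.2*c - 4.08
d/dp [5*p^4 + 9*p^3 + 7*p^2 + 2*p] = 20*p^3 + 27*p^2 + 14*p + 2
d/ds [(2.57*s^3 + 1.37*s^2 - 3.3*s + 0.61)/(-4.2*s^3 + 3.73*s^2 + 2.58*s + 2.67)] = (7.105427357601e-15*s^5 + 15.3401*s^4 - 14.4588*s^3 + 44.1153*s^2 + 2.7652*s - 10.3848)/(17.64*s^6 - 31.332*s^5 - 7.7591*s^4 - 3.1812*s^3 + 26.5746*s^2 + 13.7772*s + 7.1289)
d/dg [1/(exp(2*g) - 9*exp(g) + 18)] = (9 - 2*exp(g))*exp(g)/(exp(2*g) - 9*exp(g) + 18)^2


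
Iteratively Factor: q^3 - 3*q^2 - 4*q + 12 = (q + 2)*(q^2 - 5*q + 6) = (q - 2)*(q + 2)*(q - 3)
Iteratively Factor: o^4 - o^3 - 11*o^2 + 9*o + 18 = (o - 2)*(o^3 + o^2 - 9*o - 9) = (o - 3)*(o - 2)*(o^2 + 4*o + 3) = (o - 3)*(o - 2)*(o + 3)*(o + 1)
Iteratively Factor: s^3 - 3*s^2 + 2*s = (s)*(s^2 - 3*s + 2) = s*(s - 2)*(s - 1)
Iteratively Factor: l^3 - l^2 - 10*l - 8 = (l + 1)*(l^2 - 2*l - 8) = (l + 1)*(l + 2)*(l - 4)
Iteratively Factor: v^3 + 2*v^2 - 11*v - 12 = (v + 4)*(v^2 - 2*v - 3) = (v - 3)*(v + 4)*(v + 1)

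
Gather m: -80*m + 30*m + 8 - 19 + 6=-50*m - 5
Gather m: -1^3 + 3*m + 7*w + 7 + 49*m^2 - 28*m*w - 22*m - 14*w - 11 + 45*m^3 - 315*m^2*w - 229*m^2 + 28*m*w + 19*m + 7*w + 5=45*m^3 + m^2*(-315*w - 180)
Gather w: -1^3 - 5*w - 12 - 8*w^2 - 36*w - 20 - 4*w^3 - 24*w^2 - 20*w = -4*w^3 - 32*w^2 - 61*w - 33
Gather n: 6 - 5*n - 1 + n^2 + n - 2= n^2 - 4*n + 3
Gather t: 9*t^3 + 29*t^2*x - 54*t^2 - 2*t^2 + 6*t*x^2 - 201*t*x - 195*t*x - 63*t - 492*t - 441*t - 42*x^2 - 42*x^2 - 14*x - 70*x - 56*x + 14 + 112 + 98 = 9*t^3 + t^2*(29*x - 56) + t*(6*x^2 - 396*x - 996) - 84*x^2 - 140*x + 224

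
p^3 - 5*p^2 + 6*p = p*(p - 3)*(p - 2)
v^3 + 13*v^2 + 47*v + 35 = (v + 1)*(v + 5)*(v + 7)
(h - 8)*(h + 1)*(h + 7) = h^3 - 57*h - 56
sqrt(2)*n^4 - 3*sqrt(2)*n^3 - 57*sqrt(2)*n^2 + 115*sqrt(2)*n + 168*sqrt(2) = (n - 8)*(n - 3)*(n + 7)*(sqrt(2)*n + sqrt(2))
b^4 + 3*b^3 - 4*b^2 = b^2*(b - 1)*(b + 4)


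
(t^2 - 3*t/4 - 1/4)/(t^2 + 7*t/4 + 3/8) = 2*(t - 1)/(2*t + 3)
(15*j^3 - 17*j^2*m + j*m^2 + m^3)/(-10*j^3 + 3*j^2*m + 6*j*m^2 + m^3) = (-3*j + m)/(2*j + m)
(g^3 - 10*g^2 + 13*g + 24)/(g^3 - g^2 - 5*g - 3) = (g - 8)/(g + 1)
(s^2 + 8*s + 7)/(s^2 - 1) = (s + 7)/(s - 1)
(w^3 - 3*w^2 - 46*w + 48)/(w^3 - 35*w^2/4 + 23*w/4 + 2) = 4*(w + 6)/(4*w + 1)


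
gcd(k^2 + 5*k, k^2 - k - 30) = k + 5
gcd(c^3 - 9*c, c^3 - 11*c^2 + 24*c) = c^2 - 3*c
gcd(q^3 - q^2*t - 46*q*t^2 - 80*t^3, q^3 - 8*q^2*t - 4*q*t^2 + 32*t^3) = q^2 - 6*q*t - 16*t^2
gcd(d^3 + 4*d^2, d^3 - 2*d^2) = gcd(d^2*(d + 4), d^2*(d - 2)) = d^2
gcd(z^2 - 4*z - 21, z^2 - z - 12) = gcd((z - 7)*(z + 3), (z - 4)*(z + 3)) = z + 3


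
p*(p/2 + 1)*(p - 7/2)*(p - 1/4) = p^4/2 - 7*p^3/8 - 53*p^2/16 + 7*p/8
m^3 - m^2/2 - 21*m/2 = m*(m - 7/2)*(m + 3)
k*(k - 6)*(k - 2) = k^3 - 8*k^2 + 12*k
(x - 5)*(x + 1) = x^2 - 4*x - 5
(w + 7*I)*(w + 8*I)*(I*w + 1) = I*w^3 - 14*w^2 - 41*I*w - 56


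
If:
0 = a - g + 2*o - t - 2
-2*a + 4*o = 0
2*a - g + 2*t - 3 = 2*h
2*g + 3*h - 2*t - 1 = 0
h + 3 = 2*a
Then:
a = 11/7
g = 5/7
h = 1/7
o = 11/14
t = 3/7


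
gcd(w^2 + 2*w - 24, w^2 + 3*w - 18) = w + 6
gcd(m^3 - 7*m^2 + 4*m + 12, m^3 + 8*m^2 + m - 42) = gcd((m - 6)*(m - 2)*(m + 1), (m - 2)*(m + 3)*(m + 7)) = m - 2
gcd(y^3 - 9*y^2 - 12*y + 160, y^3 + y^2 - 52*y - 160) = y^2 - 4*y - 32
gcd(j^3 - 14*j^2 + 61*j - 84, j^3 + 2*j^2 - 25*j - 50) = 1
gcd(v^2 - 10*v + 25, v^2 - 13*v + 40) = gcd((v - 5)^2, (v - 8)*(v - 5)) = v - 5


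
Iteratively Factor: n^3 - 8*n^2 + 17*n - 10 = (n - 1)*(n^2 - 7*n + 10) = (n - 5)*(n - 1)*(n - 2)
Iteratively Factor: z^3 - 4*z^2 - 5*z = (z + 1)*(z^2 - 5*z) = (z - 5)*(z + 1)*(z)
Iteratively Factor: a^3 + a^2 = (a)*(a^2 + a) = a*(a + 1)*(a)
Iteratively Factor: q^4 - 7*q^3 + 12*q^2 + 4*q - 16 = (q - 2)*(q^3 - 5*q^2 + 2*q + 8) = (q - 4)*(q - 2)*(q^2 - q - 2) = (q - 4)*(q - 2)*(q + 1)*(q - 2)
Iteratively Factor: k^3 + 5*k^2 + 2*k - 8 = (k + 2)*(k^2 + 3*k - 4) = (k - 1)*(k + 2)*(k + 4)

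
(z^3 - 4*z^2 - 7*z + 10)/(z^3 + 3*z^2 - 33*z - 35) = (z^2 + z - 2)/(z^2 + 8*z + 7)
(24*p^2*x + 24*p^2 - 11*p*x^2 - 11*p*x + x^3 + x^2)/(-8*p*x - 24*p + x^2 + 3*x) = (-3*p*x - 3*p + x^2 + x)/(x + 3)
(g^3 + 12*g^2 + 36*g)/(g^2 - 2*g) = (g^2 + 12*g + 36)/(g - 2)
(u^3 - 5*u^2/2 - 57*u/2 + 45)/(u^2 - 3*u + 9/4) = 2*(u^2 - u - 30)/(2*u - 3)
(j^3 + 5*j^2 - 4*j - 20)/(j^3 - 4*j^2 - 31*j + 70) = (j + 2)/(j - 7)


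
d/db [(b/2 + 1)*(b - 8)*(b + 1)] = 3*b^2/2 - 5*b - 11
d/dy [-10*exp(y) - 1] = -10*exp(y)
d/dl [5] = 0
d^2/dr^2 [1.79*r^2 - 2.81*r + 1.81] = 3.58000000000000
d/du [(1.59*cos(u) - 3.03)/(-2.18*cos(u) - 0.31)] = 7.0983*sin(u)/(2.18*cos(u) + 0.31)^2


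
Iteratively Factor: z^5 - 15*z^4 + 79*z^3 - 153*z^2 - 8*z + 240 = (z - 4)*(z^4 - 11*z^3 + 35*z^2 - 13*z - 60) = (z - 5)*(z - 4)*(z^3 - 6*z^2 + 5*z + 12) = (z - 5)*(z - 4)*(z - 3)*(z^2 - 3*z - 4) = (z - 5)*(z - 4)*(z - 3)*(z + 1)*(z - 4)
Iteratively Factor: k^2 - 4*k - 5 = (k + 1)*(k - 5)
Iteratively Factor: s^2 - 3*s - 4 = (s + 1)*(s - 4)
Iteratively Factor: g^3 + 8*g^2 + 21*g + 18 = (g + 3)*(g^2 + 5*g + 6) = (g + 3)^2*(g + 2)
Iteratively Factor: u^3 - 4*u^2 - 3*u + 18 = (u - 3)*(u^2 - u - 6) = (u - 3)*(u + 2)*(u - 3)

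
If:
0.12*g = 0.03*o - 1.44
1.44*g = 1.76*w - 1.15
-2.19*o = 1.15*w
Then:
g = -10.91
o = 4.35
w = -8.28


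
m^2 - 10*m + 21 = (m - 7)*(m - 3)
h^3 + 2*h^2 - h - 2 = (h - 1)*(h + 1)*(h + 2)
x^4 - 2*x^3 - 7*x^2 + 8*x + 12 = (x - 3)*(x - 2)*(x + 1)*(x + 2)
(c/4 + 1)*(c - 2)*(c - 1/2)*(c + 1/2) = c^4/4 + c^3/2 - 33*c^2/16 - c/8 + 1/2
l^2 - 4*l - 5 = (l - 5)*(l + 1)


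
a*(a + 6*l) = a^2 + 6*a*l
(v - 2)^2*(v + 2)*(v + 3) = v^4 + v^3 - 10*v^2 - 4*v + 24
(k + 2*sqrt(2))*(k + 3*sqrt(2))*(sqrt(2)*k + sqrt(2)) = sqrt(2)*k^3 + sqrt(2)*k^2 + 10*k^2 + 10*k + 12*sqrt(2)*k + 12*sqrt(2)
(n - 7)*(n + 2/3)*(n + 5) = n^3 - 4*n^2/3 - 109*n/3 - 70/3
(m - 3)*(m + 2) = m^2 - m - 6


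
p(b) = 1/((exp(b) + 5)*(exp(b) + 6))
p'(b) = -exp(b)/((exp(b) + 5)*(exp(b) + 6)^2) - exp(b)/((exp(b) + 5)^2*(exp(b) + 6)) = (-2*exp(b) - 11)*exp(b)/(exp(4*b) + 22*exp(3*b) + 181*exp(2*b) + 660*exp(b) + 900)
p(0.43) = 0.02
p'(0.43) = -0.01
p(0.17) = 0.02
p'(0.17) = -0.01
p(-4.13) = 0.03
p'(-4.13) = -0.00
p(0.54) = 0.02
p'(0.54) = -0.01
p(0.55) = 0.02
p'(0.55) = -0.01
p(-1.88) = 0.03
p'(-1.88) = -0.00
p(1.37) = 0.01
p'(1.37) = -0.01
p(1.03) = 0.01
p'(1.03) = -0.01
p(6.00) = 0.00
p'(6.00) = 0.00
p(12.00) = 0.00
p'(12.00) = 0.00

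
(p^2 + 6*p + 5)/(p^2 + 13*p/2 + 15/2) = 2*(p + 1)/(2*p + 3)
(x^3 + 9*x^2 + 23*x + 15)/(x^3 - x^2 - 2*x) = (x^2 + 8*x + 15)/(x*(x - 2))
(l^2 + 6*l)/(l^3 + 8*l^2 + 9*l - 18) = l/(l^2 + 2*l - 3)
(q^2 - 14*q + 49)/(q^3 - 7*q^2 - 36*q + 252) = (q - 7)/(q^2 - 36)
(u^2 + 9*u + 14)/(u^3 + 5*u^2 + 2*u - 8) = (u + 7)/(u^2 + 3*u - 4)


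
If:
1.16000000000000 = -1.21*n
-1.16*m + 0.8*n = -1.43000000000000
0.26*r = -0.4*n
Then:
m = 0.57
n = -0.96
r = 1.47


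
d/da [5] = 0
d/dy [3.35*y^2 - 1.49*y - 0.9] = 6.7*y - 1.49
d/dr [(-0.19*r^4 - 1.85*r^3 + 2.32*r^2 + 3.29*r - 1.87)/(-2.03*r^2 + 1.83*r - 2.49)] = (0.7714*r^5 + 2.7124*r^4 - 4.8786*r^3 + 24.7438*r^2 - 19.1458*r - 4.77)/(4.1209*r^4 - 7.4298*r^3 + 13.4583*r^2 - 9.1134*r + 6.2001)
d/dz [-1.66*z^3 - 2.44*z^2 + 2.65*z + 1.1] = -4.98*z^2 - 4.88*z + 2.65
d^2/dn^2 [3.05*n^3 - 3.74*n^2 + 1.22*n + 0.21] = 18.3*n - 7.48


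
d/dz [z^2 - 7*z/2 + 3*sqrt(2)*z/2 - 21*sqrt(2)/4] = 2*z - 7/2 + 3*sqrt(2)/2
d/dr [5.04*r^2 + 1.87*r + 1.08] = 10.08*r + 1.87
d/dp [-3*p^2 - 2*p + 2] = -6*p - 2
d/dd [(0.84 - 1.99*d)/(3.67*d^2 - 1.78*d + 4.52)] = (7.3033*d^2 - 6.1656*d - 7.4996)/(13.4689*d^4 - 13.0652*d^3 + 36.3452*d^2 - 16.0912*d + 20.4304)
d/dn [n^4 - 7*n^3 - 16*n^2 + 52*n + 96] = 4*n^3 - 21*n^2 - 32*n + 52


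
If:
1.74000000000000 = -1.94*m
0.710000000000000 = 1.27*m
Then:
No Solution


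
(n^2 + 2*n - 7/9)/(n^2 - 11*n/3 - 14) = (n - 1/3)/(n - 6)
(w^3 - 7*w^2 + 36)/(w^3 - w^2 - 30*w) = (w^2 - w - 6)/(w*(w + 5))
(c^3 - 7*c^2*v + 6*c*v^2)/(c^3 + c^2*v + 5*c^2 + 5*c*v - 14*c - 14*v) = c*(c^2 - 7*c*v + 6*v^2)/(c^3 + c^2*v + 5*c^2 + 5*c*v - 14*c - 14*v)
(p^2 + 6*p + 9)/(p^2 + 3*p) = (p + 3)/p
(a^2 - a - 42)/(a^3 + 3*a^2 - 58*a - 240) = (a - 7)/(a^2 - 3*a - 40)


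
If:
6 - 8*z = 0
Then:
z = 3/4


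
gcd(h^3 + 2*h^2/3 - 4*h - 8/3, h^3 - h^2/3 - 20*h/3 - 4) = h^2 + 8*h/3 + 4/3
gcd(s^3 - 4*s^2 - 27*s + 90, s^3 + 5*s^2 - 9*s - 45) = s^2 + 2*s - 15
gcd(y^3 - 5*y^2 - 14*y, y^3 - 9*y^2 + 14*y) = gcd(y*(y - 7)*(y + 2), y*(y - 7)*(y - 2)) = y^2 - 7*y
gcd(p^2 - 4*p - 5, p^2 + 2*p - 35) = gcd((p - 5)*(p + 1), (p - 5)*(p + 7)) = p - 5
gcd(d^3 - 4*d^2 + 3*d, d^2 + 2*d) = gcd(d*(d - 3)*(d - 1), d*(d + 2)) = d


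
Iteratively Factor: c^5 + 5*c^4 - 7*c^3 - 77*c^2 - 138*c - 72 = (c + 1)*(c^4 + 4*c^3 - 11*c^2 - 66*c - 72) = (c + 1)*(c + 3)*(c^3 + c^2 - 14*c - 24) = (c - 4)*(c + 1)*(c + 3)*(c^2 + 5*c + 6) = (c - 4)*(c + 1)*(c + 3)^2*(c + 2)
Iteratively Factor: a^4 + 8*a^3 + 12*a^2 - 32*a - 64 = (a + 4)*(a^3 + 4*a^2 - 4*a - 16) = (a + 4)^2*(a^2 - 4) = (a + 2)*(a + 4)^2*(a - 2)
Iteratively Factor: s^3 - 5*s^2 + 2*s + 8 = (s + 1)*(s^2 - 6*s + 8) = (s - 4)*(s + 1)*(s - 2)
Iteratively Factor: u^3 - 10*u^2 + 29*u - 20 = (u - 4)*(u^2 - 6*u + 5) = (u - 5)*(u - 4)*(u - 1)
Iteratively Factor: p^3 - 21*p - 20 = (p - 5)*(p^2 + 5*p + 4) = (p - 5)*(p + 1)*(p + 4)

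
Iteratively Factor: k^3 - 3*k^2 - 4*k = (k)*(k^2 - 3*k - 4) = k*(k + 1)*(k - 4)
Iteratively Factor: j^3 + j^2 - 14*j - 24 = (j + 3)*(j^2 - 2*j - 8) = (j - 4)*(j + 3)*(j + 2)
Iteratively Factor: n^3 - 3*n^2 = (n - 3)*(n^2) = n*(n - 3)*(n)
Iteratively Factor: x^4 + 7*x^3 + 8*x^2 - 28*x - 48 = (x + 2)*(x^3 + 5*x^2 - 2*x - 24) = (x + 2)*(x + 4)*(x^2 + x - 6) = (x + 2)*(x + 3)*(x + 4)*(x - 2)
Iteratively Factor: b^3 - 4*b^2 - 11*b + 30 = (b - 5)*(b^2 + b - 6) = (b - 5)*(b - 2)*(b + 3)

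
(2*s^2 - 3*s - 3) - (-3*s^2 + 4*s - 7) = 5*s^2 - 7*s + 4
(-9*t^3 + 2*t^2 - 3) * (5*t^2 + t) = -45*t^5 + t^4 + 2*t^3 - 15*t^2 - 3*t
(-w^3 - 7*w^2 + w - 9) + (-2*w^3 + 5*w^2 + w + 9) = -3*w^3 - 2*w^2 + 2*w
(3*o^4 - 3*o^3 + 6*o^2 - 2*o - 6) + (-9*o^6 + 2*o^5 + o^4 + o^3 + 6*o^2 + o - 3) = -9*o^6 + 2*o^5 + 4*o^4 - 2*o^3 + 12*o^2 - o - 9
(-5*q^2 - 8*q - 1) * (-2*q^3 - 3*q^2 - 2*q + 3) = 10*q^5 + 31*q^4 + 36*q^3 + 4*q^2 - 22*q - 3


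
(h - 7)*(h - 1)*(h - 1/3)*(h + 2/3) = h^4 - 23*h^3/3 + 37*h^2/9 + 37*h/9 - 14/9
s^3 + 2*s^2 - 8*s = s*(s - 2)*(s + 4)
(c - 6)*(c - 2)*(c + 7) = c^3 - c^2 - 44*c + 84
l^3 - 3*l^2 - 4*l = l*(l - 4)*(l + 1)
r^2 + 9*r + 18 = (r + 3)*(r + 6)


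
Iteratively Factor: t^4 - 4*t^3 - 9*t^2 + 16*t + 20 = (t + 2)*(t^3 - 6*t^2 + 3*t + 10) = (t + 1)*(t + 2)*(t^2 - 7*t + 10) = (t - 2)*(t + 1)*(t + 2)*(t - 5)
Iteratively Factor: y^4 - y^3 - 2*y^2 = (y)*(y^3 - y^2 - 2*y) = y*(y - 2)*(y^2 + y) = y^2*(y - 2)*(y + 1)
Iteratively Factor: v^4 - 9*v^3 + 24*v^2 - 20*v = (v)*(v^3 - 9*v^2 + 24*v - 20) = v*(v - 5)*(v^2 - 4*v + 4) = v*(v - 5)*(v - 2)*(v - 2)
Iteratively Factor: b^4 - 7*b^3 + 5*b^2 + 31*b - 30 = (b + 2)*(b^3 - 9*b^2 + 23*b - 15) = (b - 1)*(b + 2)*(b^2 - 8*b + 15) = (b - 3)*(b - 1)*(b + 2)*(b - 5)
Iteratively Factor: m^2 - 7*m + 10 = (m - 2)*(m - 5)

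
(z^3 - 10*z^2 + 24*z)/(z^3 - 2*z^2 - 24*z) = (z - 4)/(z + 4)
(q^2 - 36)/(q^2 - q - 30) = (q + 6)/(q + 5)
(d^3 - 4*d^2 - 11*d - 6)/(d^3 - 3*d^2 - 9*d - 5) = (d - 6)/(d - 5)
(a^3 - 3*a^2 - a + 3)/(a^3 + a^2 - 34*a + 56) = (a^3 - 3*a^2 - a + 3)/(a^3 + a^2 - 34*a + 56)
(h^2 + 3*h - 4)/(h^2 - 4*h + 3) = (h + 4)/(h - 3)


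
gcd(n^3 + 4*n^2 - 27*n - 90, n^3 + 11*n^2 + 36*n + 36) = n^2 + 9*n + 18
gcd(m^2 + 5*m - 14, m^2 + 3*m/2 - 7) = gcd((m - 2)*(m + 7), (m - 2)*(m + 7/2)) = m - 2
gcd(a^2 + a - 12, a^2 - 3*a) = a - 3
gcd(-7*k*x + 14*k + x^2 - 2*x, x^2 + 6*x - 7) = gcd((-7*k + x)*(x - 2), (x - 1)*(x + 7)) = 1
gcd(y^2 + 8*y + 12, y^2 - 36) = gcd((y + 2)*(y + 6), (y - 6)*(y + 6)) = y + 6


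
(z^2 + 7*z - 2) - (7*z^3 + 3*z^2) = -7*z^3 - 2*z^2 + 7*z - 2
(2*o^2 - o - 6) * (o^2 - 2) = 2*o^4 - o^3 - 10*o^2 + 2*o + 12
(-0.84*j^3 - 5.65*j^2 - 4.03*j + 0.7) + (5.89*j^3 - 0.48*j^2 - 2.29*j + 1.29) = 5.05*j^3 - 6.13*j^2 - 6.32*j + 1.99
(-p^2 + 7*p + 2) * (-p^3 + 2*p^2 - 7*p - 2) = p^5 - 9*p^4 + 19*p^3 - 43*p^2 - 28*p - 4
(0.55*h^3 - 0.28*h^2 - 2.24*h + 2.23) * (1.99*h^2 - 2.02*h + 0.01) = 1.0945*h^5 - 1.6682*h^4 - 3.8865*h^3 + 8.9597*h^2 - 4.527*h + 0.0223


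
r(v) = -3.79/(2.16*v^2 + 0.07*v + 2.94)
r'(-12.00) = -0.00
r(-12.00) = -0.01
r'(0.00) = 0.03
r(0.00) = -1.29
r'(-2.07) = -0.23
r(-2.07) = -0.31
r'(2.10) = 0.22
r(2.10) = -0.30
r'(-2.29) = -0.19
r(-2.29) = -0.27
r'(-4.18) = -0.04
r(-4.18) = -0.09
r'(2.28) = 0.18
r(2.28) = -0.26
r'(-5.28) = -0.02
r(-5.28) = -0.06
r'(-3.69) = -0.06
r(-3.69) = -0.12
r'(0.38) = 0.60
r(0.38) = -1.16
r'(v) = -3.79*(-4.32*v - 0.07)/(2.16*v^2 + 0.07*v + 2.94)^2 = (16.3728*v + 0.2653)/(2.16*v^2 + 0.07*v + 2.94)^2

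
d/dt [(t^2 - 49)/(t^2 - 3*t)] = (-3*t^2 + 98*t - 147)/(t^2*(t^2 - 6*t + 9))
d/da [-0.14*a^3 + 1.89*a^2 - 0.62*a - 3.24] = -0.42*a^2 + 3.78*a - 0.62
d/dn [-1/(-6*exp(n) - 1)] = -6*exp(n)/(6*exp(n) + 1)^2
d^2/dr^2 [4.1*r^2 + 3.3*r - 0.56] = 8.20000000000000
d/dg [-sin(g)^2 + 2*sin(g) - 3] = 2*(1 - sin(g))*cos(g)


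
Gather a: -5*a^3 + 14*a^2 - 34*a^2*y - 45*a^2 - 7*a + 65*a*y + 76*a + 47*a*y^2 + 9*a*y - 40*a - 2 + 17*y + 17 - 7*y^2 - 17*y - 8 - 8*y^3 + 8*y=-5*a^3 + a^2*(-34*y - 31) + a*(47*y^2 + 74*y + 29) - 8*y^3 - 7*y^2 + 8*y + 7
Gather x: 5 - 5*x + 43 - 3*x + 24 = 72 - 8*x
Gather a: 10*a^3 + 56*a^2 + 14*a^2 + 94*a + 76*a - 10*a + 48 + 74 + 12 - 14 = 10*a^3 + 70*a^2 + 160*a + 120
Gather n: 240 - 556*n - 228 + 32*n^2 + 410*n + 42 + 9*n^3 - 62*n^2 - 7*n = 9*n^3 - 30*n^2 - 153*n + 54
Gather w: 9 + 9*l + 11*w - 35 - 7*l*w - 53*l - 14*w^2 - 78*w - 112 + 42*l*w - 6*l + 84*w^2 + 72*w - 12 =-50*l + 70*w^2 + w*(35*l + 5) - 150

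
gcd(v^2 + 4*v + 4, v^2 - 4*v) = 1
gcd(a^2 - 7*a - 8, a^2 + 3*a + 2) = a + 1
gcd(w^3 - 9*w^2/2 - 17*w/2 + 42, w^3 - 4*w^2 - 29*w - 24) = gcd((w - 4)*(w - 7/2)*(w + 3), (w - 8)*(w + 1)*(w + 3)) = w + 3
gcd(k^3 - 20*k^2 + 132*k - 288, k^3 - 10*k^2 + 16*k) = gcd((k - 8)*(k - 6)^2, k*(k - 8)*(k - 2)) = k - 8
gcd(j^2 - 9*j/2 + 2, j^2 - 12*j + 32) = j - 4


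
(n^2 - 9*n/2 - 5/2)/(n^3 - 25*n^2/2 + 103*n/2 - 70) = (2*n + 1)/(2*n^2 - 15*n + 28)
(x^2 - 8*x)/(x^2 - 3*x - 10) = x*(8 - x)/(-x^2 + 3*x + 10)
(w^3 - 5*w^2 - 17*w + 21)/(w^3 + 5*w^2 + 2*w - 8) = (w^2 - 4*w - 21)/(w^2 + 6*w + 8)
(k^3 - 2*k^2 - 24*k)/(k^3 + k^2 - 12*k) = (k - 6)/(k - 3)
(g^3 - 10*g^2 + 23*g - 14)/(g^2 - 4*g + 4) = (g^2 - 8*g + 7)/(g - 2)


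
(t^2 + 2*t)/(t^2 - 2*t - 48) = t*(t + 2)/(t^2 - 2*t - 48)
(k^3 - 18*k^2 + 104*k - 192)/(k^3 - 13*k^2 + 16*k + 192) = (k^2 - 10*k + 24)/(k^2 - 5*k - 24)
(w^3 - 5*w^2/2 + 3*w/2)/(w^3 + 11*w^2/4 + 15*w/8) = 4*(2*w^2 - 5*w + 3)/(8*w^2 + 22*w + 15)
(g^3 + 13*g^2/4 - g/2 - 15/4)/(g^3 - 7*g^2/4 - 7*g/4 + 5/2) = (g + 3)/(g - 2)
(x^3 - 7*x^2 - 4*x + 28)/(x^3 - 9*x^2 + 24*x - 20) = (x^2 - 5*x - 14)/(x^2 - 7*x + 10)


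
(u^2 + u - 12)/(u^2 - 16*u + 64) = (u^2 + u - 12)/(u^2 - 16*u + 64)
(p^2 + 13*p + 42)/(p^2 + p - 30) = (p + 7)/(p - 5)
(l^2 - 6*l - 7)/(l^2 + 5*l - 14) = (l^2 - 6*l - 7)/(l^2 + 5*l - 14)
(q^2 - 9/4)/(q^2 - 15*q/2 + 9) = (q + 3/2)/(q - 6)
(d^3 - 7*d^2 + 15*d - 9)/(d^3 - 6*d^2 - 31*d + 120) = (d^2 - 4*d + 3)/(d^2 - 3*d - 40)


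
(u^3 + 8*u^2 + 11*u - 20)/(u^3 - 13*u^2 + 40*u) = (u^3 + 8*u^2 + 11*u - 20)/(u*(u^2 - 13*u + 40))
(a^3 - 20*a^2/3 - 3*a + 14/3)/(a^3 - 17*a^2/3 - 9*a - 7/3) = (3*a - 2)/(3*a + 1)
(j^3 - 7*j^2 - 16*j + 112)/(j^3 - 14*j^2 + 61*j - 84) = (j + 4)/(j - 3)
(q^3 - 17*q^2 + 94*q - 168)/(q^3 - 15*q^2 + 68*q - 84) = (q - 4)/(q - 2)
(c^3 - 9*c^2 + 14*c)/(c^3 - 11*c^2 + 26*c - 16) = c*(c - 7)/(c^2 - 9*c + 8)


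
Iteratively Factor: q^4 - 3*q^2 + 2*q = (q + 2)*(q^3 - 2*q^2 + q) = (q - 1)*(q + 2)*(q^2 - q) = q*(q - 1)*(q + 2)*(q - 1)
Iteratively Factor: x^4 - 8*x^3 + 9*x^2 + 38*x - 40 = (x - 1)*(x^3 - 7*x^2 + 2*x + 40) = (x - 4)*(x - 1)*(x^2 - 3*x - 10) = (x - 5)*(x - 4)*(x - 1)*(x + 2)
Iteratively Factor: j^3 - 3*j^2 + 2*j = (j)*(j^2 - 3*j + 2) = j*(j - 1)*(j - 2)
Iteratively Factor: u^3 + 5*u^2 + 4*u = (u + 1)*(u^2 + 4*u) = (u + 1)*(u + 4)*(u)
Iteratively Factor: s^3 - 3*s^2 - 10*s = (s + 2)*(s^2 - 5*s) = s*(s + 2)*(s - 5)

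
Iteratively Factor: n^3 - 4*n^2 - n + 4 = (n + 1)*(n^2 - 5*n + 4) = (n - 4)*(n + 1)*(n - 1)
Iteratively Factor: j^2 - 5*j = (j - 5)*(j)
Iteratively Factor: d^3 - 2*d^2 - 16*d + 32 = (d + 4)*(d^2 - 6*d + 8) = (d - 4)*(d + 4)*(d - 2)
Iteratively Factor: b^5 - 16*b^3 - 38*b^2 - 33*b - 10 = (b + 1)*(b^4 - b^3 - 15*b^2 - 23*b - 10) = (b + 1)^2*(b^3 - 2*b^2 - 13*b - 10) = (b + 1)^2*(b + 2)*(b^2 - 4*b - 5) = (b + 1)^3*(b + 2)*(b - 5)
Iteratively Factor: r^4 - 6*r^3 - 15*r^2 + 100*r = (r + 4)*(r^3 - 10*r^2 + 25*r) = (r - 5)*(r + 4)*(r^2 - 5*r) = (r - 5)^2*(r + 4)*(r)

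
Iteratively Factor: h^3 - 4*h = (h - 2)*(h^2 + 2*h) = (h - 2)*(h + 2)*(h)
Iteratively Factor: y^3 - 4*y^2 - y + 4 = (y - 4)*(y^2 - 1) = (y - 4)*(y + 1)*(y - 1)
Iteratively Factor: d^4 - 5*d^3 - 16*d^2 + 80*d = (d - 5)*(d^3 - 16*d) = (d - 5)*(d + 4)*(d^2 - 4*d) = (d - 5)*(d - 4)*(d + 4)*(d)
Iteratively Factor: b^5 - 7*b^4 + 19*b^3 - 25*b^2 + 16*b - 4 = (b - 2)*(b^4 - 5*b^3 + 9*b^2 - 7*b + 2) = (b - 2)*(b - 1)*(b^3 - 4*b^2 + 5*b - 2) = (b - 2)*(b - 1)^2*(b^2 - 3*b + 2) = (b - 2)*(b - 1)^3*(b - 2)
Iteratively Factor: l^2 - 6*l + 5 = (l - 5)*(l - 1)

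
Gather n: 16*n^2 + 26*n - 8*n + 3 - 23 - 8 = 16*n^2 + 18*n - 28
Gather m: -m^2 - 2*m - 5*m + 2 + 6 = -m^2 - 7*m + 8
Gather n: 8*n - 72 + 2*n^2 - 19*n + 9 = 2*n^2 - 11*n - 63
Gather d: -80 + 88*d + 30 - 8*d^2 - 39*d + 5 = -8*d^2 + 49*d - 45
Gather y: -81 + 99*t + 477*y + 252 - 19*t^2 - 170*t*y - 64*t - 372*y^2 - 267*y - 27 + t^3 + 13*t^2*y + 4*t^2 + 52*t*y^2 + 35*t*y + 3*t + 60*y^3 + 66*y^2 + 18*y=t^3 - 15*t^2 + 38*t + 60*y^3 + y^2*(52*t - 306) + y*(13*t^2 - 135*t + 228) + 144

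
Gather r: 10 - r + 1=11 - r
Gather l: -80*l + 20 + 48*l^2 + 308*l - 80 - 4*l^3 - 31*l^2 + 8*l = -4*l^3 + 17*l^2 + 236*l - 60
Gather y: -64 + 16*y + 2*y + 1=18*y - 63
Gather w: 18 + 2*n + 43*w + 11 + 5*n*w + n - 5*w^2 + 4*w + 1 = 3*n - 5*w^2 + w*(5*n + 47) + 30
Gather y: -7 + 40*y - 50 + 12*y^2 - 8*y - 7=12*y^2 + 32*y - 64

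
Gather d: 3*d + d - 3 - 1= 4*d - 4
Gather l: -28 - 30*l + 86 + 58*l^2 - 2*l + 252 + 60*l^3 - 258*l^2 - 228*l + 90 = 60*l^3 - 200*l^2 - 260*l + 400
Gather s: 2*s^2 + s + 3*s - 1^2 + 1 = 2*s^2 + 4*s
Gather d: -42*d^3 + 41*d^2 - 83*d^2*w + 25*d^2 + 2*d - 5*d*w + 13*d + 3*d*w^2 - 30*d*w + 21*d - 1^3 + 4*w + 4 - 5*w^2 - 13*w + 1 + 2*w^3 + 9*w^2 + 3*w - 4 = -42*d^3 + d^2*(66 - 83*w) + d*(3*w^2 - 35*w + 36) + 2*w^3 + 4*w^2 - 6*w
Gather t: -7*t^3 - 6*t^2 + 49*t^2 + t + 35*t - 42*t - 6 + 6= -7*t^3 + 43*t^2 - 6*t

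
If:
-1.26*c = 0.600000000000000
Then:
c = -0.48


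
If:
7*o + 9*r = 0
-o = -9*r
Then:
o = 0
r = 0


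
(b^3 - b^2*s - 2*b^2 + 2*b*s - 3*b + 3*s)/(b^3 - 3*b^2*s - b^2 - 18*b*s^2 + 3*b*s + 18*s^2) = (b^3 - b^2*s - 2*b^2 + 2*b*s - 3*b + 3*s)/(b^3 - 3*b^2*s - b^2 - 18*b*s^2 + 3*b*s + 18*s^2)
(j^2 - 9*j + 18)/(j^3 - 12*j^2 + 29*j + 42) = (j - 3)/(j^2 - 6*j - 7)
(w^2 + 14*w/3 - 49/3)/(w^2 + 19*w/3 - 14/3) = (3*w - 7)/(3*w - 2)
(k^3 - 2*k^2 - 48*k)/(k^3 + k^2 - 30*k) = (k - 8)/(k - 5)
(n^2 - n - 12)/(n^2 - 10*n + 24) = (n + 3)/(n - 6)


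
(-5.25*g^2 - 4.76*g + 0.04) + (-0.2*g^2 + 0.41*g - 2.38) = -5.45*g^2 - 4.35*g - 2.34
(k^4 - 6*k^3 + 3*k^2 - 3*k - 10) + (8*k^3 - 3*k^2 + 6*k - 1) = k^4 + 2*k^3 + 3*k - 11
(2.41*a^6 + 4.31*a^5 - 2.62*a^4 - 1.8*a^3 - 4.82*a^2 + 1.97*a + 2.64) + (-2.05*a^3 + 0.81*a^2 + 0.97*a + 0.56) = 2.41*a^6 + 4.31*a^5 - 2.62*a^4 - 3.85*a^3 - 4.01*a^2 + 2.94*a + 3.2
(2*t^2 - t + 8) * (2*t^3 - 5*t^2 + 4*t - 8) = 4*t^5 - 12*t^4 + 29*t^3 - 60*t^2 + 40*t - 64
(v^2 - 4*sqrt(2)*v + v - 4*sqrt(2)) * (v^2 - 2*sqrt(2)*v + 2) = v^4 - 6*sqrt(2)*v^3 + v^3 - 6*sqrt(2)*v^2 + 18*v^2 - 8*sqrt(2)*v + 18*v - 8*sqrt(2)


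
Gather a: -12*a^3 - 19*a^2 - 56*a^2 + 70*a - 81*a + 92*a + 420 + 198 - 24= -12*a^3 - 75*a^2 + 81*a + 594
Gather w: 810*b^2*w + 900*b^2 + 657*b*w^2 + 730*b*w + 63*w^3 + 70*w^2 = 900*b^2 + 63*w^3 + w^2*(657*b + 70) + w*(810*b^2 + 730*b)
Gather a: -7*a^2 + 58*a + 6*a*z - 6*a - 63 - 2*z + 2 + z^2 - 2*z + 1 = -7*a^2 + a*(6*z + 52) + z^2 - 4*z - 60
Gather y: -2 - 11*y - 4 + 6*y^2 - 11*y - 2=6*y^2 - 22*y - 8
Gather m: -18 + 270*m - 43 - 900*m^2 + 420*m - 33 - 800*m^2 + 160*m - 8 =-1700*m^2 + 850*m - 102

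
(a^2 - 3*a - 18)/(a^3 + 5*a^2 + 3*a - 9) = (a - 6)/(a^2 + 2*a - 3)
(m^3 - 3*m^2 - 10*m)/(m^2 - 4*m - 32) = m*(-m^2 + 3*m + 10)/(-m^2 + 4*m + 32)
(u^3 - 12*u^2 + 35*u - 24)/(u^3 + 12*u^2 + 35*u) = (u^3 - 12*u^2 + 35*u - 24)/(u*(u^2 + 12*u + 35))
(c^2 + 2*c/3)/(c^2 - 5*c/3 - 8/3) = c*(3*c + 2)/(3*c^2 - 5*c - 8)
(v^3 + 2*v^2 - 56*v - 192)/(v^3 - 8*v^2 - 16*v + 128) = (v + 6)/(v - 4)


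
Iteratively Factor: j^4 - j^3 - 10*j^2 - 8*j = (j - 4)*(j^3 + 3*j^2 + 2*j) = j*(j - 4)*(j^2 + 3*j + 2) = j*(j - 4)*(j + 1)*(j + 2)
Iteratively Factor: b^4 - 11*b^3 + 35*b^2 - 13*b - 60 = (b - 5)*(b^3 - 6*b^2 + 5*b + 12) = (b - 5)*(b + 1)*(b^2 - 7*b + 12) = (b - 5)*(b - 4)*(b + 1)*(b - 3)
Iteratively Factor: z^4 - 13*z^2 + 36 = (z - 3)*(z^3 + 3*z^2 - 4*z - 12) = (z - 3)*(z - 2)*(z^2 + 5*z + 6) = (z - 3)*(z - 2)*(z + 3)*(z + 2)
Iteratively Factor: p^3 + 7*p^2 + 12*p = (p + 3)*(p^2 + 4*p) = (p + 3)*(p + 4)*(p)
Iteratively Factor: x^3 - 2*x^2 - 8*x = (x)*(x^2 - 2*x - 8) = x*(x - 4)*(x + 2)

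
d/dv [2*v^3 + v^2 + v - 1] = 6*v^2 + 2*v + 1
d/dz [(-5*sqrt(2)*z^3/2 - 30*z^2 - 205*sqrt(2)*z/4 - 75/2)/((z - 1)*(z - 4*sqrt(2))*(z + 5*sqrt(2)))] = 5*(2*sqrt(2)*z^4 + 20*z^4 + 8*z^3 + 242*sqrt(2)*z^3 - 257*sqrt(2)*z^2 + 1132*z^2 - 1980*z + 60*sqrt(2)*z - 1670*sqrt(2) - 1200)/(4*(z^6 - 2*z^5 + 2*sqrt(2)*z^5 - 77*z^4 - 4*sqrt(2)*z^4 - 78*sqrt(2)*z^3 + 156*z^3 + 160*sqrt(2)*z^2 + 1522*z^2 - 3200*z - 80*sqrt(2)*z + 1600))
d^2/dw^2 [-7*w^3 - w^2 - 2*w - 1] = -42*w - 2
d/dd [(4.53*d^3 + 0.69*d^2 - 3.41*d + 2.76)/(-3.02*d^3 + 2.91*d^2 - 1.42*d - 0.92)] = (15.2661*d^4 - 33.4616*d^3 + 21.4461*d^2 - 17.3328*d + 7.0564)/(9.1204*d^6 - 17.5764*d^5 + 17.0449*d^4 - 2.7076*d^3 - 3.338*d^2 + 2.6128*d + 0.8464)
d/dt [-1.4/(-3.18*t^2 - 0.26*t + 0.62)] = (-8.904*t - 0.364)/(3.18*t^2 + 0.26*t - 0.62)^2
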